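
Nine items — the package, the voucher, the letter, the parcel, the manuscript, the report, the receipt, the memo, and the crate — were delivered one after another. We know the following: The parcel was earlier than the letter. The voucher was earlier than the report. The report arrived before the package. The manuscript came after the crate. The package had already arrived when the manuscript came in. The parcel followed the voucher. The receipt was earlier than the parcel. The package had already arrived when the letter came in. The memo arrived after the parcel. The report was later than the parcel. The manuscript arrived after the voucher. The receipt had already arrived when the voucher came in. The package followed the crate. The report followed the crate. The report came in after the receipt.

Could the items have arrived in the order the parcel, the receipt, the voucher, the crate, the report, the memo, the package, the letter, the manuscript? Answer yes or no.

The constraints require the voucher before the parcel, but in the proposed sequence the parcel appears ahead of the voucher. That one violation is enough.

no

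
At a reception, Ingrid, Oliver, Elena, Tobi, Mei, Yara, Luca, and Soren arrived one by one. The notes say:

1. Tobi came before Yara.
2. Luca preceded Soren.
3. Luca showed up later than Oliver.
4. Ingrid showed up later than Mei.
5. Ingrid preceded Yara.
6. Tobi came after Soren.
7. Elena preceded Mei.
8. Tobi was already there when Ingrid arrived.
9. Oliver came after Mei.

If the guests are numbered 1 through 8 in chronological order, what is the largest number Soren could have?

Soren must come before Ingrid, Tobi, and Yara — 3 guests forced after them.
Everything else can be placed before Soren in some valid order, so Soren can sit as late as position 8 − 3 = 5.

5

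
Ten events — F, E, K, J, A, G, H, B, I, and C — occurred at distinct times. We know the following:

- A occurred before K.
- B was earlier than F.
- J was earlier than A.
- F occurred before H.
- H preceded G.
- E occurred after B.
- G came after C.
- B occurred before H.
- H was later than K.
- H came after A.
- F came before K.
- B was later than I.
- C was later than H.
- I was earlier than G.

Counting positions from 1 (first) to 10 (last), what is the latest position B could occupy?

4

B must come before C, E, F, G, H, and K — 6 events forced after it.
Everything else can be placed before B in some valid order, so B can sit as late as position 10 − 6 = 4.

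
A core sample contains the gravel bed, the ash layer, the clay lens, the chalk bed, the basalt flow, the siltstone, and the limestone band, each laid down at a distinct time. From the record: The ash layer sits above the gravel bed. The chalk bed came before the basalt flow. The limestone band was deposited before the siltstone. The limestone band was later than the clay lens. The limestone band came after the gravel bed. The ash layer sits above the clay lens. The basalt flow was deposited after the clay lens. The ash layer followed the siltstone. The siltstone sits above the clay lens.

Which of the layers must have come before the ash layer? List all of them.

the clay lens, the gravel bed, the limestone band, the siltstone

Directly stated before the ash layer: the clay lens, the gravel bed, and the siltstone.
The limestone band reaches the ash layer via the limestone band → the siltstone → the ash layer.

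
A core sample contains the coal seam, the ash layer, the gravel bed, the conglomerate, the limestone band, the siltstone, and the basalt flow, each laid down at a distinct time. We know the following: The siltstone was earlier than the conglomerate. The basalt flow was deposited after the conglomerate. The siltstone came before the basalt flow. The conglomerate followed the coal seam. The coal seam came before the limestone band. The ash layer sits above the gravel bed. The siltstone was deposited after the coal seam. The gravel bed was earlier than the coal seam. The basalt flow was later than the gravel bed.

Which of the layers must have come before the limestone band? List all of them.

Directly stated before the limestone band: the coal seam.
The gravel bed reaches the limestone band via the gravel bed → the coal seam → the limestone band.
No chain forces the conglomerate (or any of the others) ahead of the limestone band.

the coal seam, the gravel bed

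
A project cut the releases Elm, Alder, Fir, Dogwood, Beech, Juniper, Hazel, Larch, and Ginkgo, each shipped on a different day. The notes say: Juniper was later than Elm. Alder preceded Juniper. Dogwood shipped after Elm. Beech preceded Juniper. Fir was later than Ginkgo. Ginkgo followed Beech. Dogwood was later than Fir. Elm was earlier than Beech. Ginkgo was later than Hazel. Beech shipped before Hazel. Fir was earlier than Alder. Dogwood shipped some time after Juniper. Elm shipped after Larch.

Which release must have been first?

Larch

Larch has a chain of constraints placing it before every other release, so Larch must be first.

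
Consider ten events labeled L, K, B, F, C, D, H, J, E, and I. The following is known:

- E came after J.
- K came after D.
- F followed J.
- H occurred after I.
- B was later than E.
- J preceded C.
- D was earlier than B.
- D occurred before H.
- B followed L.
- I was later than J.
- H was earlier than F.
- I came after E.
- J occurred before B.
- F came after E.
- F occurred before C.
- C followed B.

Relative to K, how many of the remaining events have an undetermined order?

Forced before K: D.
That leaves B, C, E, F, H, I, J, and L with no forced order relative to K — 8.

8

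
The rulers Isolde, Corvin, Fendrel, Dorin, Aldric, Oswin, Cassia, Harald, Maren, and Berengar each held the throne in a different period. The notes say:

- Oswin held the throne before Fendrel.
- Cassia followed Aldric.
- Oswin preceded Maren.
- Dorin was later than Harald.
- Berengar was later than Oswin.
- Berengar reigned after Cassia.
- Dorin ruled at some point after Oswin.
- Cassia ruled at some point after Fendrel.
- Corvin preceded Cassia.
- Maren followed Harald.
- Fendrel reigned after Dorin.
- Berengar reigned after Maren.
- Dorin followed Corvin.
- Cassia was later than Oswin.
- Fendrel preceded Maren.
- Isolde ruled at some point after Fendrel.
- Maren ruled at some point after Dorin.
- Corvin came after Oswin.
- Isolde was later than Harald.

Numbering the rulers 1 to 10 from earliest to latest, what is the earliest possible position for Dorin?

Corvin, Harald, and Oswin must all come before Dorin — 3 forced predecessors.
Nothing else is forced ahead of Dorin, so their earliest slot is position 3 + 1 = 4.

4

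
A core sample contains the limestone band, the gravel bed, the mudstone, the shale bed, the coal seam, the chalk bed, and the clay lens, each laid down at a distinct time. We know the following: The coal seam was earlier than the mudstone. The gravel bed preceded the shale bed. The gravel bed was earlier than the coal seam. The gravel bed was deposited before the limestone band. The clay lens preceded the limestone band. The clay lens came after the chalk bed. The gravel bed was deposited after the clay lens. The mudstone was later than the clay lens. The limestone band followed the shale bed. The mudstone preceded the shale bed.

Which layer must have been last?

the limestone band

Every other layer has a chain of constraints placing it before the limestone band, so the limestone band is last.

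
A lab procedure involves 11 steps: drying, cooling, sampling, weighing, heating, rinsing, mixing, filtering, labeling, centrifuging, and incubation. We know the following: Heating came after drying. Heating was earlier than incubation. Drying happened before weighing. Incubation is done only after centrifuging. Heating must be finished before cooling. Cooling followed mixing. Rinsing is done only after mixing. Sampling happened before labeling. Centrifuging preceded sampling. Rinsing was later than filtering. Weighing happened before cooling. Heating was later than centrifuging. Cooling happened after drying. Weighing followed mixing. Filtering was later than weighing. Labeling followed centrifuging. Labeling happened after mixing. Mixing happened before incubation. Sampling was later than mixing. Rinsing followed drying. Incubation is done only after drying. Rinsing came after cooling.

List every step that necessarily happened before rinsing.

centrifuging, cooling, drying, filtering, heating, mixing, weighing

Directly stated before rinsing: cooling, drying, filtering, and mixing.
Centrifuging reaches rinsing via centrifuging → heating → cooling → rinsing.
Heating reaches rinsing via heating → cooling → rinsing.
Weighing reaches rinsing via weighing → filtering → rinsing.
No chain forces labeling (or any of the others) ahead of rinsing.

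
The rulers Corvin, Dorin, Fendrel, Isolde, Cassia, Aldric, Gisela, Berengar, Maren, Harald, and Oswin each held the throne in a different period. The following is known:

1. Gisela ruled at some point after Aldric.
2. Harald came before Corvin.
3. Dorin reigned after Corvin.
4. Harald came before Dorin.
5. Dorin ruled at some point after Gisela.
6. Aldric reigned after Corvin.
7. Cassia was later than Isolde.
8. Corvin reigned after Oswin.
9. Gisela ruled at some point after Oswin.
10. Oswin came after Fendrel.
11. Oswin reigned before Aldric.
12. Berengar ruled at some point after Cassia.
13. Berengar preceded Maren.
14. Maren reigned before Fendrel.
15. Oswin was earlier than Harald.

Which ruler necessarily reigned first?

Isolde

Isolde has a chain of constraints placing them before every other ruler, so Isolde must be first.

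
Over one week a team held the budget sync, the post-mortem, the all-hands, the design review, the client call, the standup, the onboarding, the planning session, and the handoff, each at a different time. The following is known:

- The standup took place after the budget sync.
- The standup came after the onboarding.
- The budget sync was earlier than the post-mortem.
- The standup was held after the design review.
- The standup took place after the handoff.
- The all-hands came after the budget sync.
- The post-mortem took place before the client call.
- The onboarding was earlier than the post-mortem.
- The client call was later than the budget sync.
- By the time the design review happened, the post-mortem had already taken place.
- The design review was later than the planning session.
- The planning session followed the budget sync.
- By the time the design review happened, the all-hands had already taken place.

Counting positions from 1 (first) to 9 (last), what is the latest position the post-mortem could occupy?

6

The post-mortem must come before the client call, the design review, and the standup — 3 meetings forced after it.
Everything else can be placed before the post-mortem in some valid order, so the post-mortem can sit as late as position 9 − 3 = 6.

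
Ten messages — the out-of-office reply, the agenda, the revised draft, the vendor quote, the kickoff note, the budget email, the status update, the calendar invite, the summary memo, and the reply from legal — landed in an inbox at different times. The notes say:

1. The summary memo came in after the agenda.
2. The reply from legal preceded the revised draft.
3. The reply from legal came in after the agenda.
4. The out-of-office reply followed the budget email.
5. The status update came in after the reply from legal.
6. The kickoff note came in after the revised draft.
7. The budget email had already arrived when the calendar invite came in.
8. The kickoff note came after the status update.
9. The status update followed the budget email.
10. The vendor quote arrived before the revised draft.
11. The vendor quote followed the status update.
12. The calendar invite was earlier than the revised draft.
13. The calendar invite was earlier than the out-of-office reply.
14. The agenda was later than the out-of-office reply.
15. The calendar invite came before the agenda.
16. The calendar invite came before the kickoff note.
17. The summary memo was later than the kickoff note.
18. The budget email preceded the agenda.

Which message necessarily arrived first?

The budget email has a chain of constraints placing it before every other message, so the budget email must be first.

the budget email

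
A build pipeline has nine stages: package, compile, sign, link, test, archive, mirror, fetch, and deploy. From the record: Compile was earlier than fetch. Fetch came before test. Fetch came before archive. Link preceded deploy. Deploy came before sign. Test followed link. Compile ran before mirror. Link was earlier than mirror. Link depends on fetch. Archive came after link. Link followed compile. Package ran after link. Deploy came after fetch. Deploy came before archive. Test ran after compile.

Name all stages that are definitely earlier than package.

compile, fetch, link

Directly stated before package: link.
Compile reaches package via compile → link → package.
Fetch reaches package via fetch → link → package.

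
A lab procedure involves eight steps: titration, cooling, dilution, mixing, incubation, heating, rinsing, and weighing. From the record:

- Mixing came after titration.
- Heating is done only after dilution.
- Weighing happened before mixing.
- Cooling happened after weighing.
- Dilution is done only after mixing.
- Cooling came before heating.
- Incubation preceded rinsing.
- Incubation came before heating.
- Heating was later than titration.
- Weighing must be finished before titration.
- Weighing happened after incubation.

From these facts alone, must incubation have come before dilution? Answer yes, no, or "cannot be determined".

Chain the constraints: incubation → weighing → mixing → dilution. Each link is directly stated, so incubation comes before dilution.

yes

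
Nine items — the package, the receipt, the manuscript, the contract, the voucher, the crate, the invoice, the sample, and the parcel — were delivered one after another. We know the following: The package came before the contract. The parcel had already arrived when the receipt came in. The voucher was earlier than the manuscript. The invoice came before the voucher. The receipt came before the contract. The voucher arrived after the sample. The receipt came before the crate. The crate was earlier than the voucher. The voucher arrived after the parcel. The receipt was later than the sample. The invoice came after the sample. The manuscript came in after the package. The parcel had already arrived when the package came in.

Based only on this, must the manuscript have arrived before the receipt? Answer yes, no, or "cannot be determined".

Tracing the constraints gives the receipt → the crate → the voucher → the manuscript, so the receipt must come before the manuscript.
That means the manuscript cannot be before the receipt.

no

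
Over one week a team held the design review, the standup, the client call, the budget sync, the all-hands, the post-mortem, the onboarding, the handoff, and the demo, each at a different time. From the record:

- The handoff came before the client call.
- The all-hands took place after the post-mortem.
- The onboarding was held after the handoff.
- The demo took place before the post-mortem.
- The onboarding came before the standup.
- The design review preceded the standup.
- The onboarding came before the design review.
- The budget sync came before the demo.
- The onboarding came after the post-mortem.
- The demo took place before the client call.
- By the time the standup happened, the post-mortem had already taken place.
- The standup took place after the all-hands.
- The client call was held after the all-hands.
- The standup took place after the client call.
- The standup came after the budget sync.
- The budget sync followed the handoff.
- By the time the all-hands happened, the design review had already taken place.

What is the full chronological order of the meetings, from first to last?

The constraints fix every adjacent pair, so only one ordering works:
the handoff → the budget sync → the demo → the post-mortem → the onboarding → the design review → the all-hands → the client call → the standup.

the handoff, the budget sync, the demo, the post-mortem, the onboarding, the design review, the all-hands, the client call, the standup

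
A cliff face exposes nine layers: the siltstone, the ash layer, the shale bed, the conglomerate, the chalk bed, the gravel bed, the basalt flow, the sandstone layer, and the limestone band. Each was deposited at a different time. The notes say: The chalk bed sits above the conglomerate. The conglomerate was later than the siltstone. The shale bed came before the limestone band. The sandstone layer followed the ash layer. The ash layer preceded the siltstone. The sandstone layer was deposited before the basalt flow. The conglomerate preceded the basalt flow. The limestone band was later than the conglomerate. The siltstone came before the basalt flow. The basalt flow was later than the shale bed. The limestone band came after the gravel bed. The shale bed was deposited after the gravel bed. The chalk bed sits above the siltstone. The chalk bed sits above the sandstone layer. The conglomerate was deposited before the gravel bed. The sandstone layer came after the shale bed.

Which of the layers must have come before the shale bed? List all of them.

the ash layer, the conglomerate, the gravel bed, the siltstone

Directly stated before the shale bed: the gravel bed.
The ash layer reaches the shale bed via the ash layer → the siltstone → the conglomerate → the gravel bed → the shale bed.
The conglomerate reaches the shale bed via the conglomerate → the gravel bed → the shale bed.
The siltstone reaches the shale bed via the siltstone → the conglomerate → the gravel bed → the shale bed.
No chain forces the limestone band (or any of the others) ahead of the shale bed.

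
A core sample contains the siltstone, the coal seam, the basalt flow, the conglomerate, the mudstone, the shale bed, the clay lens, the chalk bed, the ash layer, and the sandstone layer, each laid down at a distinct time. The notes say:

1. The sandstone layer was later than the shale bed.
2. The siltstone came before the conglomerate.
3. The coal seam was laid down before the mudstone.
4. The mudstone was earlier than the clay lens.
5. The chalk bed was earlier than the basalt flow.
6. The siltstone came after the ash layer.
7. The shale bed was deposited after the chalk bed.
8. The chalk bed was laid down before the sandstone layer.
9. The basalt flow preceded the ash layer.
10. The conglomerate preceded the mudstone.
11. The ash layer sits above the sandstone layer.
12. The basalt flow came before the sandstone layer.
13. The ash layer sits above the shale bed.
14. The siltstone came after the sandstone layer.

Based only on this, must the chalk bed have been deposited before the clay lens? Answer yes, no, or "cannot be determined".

Chain the constraints: the chalk bed → the sandstone layer → the siltstone → the conglomerate → the mudstone → the clay lens. Each link is directly stated, so the chalk bed comes before the clay lens.

yes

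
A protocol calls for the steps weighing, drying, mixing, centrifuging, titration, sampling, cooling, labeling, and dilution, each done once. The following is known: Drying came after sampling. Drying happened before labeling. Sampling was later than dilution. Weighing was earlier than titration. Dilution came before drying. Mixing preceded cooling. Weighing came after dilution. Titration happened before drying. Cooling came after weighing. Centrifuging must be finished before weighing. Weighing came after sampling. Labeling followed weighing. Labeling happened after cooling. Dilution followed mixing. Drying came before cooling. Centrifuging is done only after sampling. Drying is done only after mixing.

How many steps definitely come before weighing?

4

Directly stated before weighing: centrifuging, dilution, and sampling.
Mixing reaches weighing via mixing → dilution → weighing.
No chain forces drying (or any of the others) ahead of weighing.
That's centrifuging, dilution, mixing, and sampling — 4 in all.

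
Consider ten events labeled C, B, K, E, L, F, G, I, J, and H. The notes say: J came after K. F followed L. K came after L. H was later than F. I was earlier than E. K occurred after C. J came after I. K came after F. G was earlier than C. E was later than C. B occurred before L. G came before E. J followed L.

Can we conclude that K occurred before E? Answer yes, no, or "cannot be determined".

No chain of stated constraints runs from K to E, and none runs from E to K either.
So the relative order of K and E is not fixed by the given facts.

cannot be determined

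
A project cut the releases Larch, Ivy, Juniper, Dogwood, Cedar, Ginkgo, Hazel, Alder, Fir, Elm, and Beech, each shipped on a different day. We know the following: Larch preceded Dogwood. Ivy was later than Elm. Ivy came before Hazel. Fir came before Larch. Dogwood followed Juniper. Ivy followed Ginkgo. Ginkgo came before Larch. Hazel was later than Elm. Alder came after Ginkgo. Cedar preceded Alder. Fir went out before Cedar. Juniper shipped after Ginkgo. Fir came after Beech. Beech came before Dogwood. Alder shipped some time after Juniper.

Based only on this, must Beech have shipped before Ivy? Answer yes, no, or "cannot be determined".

No chain of stated constraints runs from Beech to Ivy, and none runs from Ivy to Beech either.
So the relative order of Beech and Ivy is not fixed by the given facts.

cannot be determined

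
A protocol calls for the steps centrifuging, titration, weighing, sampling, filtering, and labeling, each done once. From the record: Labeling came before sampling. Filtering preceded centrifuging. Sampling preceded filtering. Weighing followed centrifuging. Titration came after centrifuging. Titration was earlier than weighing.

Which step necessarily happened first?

Labeling has a chain of constraints placing it before every other step, so labeling must be first.

labeling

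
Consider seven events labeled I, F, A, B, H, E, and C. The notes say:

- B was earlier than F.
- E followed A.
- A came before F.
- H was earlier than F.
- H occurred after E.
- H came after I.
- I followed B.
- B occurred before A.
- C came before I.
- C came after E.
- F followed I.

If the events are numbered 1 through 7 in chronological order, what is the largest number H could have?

6

H must come before F — 1 event forced after it.
Everything else can be placed before H in some valid order, so H can sit as late as position 7 − 1 = 6.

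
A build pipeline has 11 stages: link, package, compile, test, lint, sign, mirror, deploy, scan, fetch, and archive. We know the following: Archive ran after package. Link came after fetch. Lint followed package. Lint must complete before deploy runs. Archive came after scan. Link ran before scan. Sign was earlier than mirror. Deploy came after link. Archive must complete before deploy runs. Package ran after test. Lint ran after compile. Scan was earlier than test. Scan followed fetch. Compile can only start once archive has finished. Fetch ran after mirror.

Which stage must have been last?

deploy

Every other stage has a chain of constraints placing it before deploy, so deploy is last.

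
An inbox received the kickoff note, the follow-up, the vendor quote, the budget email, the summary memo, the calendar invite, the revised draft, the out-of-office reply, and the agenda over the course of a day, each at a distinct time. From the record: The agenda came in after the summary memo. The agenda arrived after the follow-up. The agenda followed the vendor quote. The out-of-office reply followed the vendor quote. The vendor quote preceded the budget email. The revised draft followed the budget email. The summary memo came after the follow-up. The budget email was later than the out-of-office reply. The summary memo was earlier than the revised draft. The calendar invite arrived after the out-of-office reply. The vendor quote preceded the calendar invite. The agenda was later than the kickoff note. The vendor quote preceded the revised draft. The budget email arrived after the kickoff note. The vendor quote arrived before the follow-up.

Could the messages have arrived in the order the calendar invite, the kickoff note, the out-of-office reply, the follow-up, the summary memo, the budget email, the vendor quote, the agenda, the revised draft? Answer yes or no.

no

The constraints require the vendor quote before the follow-up, but in the proposed sequence the follow-up appears ahead of the vendor quote. That one violation is enough.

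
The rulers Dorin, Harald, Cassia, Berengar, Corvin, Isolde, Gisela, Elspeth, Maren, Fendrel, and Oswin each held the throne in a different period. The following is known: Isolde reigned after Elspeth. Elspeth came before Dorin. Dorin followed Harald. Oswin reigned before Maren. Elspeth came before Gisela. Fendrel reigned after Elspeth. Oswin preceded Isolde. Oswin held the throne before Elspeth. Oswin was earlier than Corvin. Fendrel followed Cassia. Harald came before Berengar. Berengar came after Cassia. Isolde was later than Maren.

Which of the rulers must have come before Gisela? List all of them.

Directly stated before Gisela: Elspeth.
Oswin reaches Gisela via Oswin → Elspeth → Gisela.

Elspeth, Oswin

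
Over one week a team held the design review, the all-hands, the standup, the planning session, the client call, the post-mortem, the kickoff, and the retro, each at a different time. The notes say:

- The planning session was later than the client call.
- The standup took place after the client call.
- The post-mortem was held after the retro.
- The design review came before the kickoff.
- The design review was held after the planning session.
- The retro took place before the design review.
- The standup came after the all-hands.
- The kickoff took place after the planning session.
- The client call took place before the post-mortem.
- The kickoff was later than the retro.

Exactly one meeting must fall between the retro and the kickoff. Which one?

the design review

Tracing the constraints gives the retro → the design review → the kickoff, so the design review sits after the retro and before the kickoff.
No other meeting is forced both after the retro and before the kickoff.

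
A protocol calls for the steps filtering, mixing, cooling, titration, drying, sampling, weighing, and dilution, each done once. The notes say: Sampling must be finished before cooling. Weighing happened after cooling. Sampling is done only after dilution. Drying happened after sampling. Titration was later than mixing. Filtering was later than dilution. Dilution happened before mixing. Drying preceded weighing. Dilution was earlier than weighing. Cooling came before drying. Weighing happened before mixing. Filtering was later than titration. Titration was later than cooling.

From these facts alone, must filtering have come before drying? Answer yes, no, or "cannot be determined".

Tracing the constraints gives drying → weighing → mixing → titration → filtering, so drying must come before filtering.
That means filtering cannot be before drying.

no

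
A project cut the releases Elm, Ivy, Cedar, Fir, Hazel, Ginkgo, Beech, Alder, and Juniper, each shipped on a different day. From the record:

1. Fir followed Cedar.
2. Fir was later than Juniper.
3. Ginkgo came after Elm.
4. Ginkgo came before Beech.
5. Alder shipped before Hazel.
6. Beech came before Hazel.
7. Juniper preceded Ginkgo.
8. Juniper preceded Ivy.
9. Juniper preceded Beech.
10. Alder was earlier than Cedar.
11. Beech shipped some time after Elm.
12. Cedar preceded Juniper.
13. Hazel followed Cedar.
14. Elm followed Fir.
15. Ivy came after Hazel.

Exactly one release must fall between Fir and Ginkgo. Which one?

Elm

Tracing the constraints gives Fir → Elm → Ginkgo, so Elm sits after Fir and before Ginkgo.
No other release is forced both after Fir and before Ginkgo.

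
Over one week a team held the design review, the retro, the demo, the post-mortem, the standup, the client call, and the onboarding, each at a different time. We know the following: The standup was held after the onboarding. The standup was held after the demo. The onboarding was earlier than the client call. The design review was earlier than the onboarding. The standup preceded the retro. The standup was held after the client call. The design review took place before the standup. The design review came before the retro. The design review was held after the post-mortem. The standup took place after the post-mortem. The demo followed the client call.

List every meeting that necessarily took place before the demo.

the client call, the design review, the onboarding, the post-mortem

Directly stated before the demo: the client call.
The design review reaches the demo via the design review → the onboarding → the client call → the demo.
The onboarding reaches the demo via the onboarding → the client call → the demo.
The post-mortem reaches the demo via the post-mortem → the design review → the onboarding → the client call → the demo.
No chain forces the standup (or any of the others) ahead of the demo.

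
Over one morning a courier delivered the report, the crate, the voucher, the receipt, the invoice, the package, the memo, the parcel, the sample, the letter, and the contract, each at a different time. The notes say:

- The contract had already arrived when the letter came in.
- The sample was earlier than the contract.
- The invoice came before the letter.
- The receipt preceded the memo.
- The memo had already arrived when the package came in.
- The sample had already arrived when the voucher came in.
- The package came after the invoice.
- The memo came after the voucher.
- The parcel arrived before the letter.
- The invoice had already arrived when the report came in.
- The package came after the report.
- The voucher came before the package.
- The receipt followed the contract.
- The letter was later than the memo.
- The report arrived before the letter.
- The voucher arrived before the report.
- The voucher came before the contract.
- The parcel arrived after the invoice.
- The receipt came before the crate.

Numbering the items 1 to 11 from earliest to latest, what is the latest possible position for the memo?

9

The memo must come before the letter and the package — 2 items forced after it.
Everything else can be placed before the memo in some valid order, so the memo can sit as late as position 11 − 2 = 9.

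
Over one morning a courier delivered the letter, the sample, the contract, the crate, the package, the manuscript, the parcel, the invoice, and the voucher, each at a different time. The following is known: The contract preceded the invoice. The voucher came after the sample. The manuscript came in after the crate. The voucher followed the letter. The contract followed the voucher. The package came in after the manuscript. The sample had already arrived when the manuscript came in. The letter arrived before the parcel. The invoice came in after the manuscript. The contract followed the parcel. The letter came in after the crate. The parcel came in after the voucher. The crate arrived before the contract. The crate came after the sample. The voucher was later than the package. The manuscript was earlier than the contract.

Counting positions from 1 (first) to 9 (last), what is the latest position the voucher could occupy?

6

The voucher must come before the contract, the invoice, and the parcel — 3 items forced after it.
Everything else can be placed before the voucher in some valid order, so the voucher can sit as late as position 9 − 3 = 6.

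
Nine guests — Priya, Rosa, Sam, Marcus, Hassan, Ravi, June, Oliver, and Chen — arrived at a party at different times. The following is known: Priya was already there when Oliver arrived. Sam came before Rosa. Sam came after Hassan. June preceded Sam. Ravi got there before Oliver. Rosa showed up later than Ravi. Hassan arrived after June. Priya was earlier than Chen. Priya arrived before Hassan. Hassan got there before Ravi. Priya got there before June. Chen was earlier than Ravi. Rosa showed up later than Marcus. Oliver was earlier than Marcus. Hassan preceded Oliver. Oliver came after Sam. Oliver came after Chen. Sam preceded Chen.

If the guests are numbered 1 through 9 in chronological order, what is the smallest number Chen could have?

Hassan, June, Priya, and Sam must all come before Chen — 4 forced predecessors.
Nothing else is forced ahead of Chen, so their earliest slot is position 4 + 1 = 5.

5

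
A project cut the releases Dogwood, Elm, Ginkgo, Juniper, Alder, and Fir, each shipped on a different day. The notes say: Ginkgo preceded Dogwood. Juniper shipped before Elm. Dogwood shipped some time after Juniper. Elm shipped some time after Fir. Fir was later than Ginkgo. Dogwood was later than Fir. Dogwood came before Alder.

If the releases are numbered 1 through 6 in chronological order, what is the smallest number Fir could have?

Ginkgo must come before Fir — 1 forced predecessor.
Nothing else is forced ahead of Fir, so its earliest slot is position 1 + 1 = 2.

2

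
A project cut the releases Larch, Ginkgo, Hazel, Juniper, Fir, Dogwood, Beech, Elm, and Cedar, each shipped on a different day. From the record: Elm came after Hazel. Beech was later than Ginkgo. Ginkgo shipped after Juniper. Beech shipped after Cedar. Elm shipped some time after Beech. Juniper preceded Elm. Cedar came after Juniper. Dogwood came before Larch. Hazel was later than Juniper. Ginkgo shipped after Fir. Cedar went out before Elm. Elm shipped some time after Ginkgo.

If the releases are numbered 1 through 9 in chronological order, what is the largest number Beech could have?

Beech must come before Elm — 1 release forced after it.
Everything else can be placed before Beech in some valid order, so Beech can sit as late as position 9 − 1 = 8.

8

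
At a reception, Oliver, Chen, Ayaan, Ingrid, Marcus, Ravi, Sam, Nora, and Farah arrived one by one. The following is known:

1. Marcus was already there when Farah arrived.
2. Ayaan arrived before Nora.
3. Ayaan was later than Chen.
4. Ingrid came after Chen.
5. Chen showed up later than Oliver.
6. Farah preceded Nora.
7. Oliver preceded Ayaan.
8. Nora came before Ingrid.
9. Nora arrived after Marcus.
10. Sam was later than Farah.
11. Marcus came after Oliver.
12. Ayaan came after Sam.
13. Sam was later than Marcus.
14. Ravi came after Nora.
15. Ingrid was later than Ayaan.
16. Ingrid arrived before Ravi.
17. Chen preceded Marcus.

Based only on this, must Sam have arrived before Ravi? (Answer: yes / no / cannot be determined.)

Chain the constraints: Sam → Ayaan → Ingrid → Ravi. Each link is directly stated, so Sam comes before Ravi.

yes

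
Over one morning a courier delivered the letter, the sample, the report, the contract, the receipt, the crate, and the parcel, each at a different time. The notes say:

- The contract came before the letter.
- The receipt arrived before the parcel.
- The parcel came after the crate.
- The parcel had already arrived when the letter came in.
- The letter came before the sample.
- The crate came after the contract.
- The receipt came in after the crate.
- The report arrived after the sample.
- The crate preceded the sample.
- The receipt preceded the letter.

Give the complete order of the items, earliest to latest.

the contract, the crate, the receipt, the parcel, the letter, the sample, the report

The constraints fix every adjacent pair, so only one ordering works:
the contract → the crate → the receipt → the parcel → the letter → the sample → the report.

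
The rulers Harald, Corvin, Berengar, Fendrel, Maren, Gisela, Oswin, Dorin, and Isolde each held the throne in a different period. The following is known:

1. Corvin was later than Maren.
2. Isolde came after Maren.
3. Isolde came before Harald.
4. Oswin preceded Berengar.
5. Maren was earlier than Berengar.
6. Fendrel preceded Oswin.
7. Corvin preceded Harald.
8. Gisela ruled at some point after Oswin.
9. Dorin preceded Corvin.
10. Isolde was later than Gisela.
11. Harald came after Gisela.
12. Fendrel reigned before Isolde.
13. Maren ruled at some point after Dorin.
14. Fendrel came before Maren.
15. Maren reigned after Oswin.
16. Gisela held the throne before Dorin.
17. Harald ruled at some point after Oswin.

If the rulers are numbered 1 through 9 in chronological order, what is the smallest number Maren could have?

5

Dorin, Fendrel, Gisela, and Oswin must all come before Maren — 4 forced predecessors.
Nothing else is forced ahead of Maren, so their earliest slot is position 4 + 1 = 5.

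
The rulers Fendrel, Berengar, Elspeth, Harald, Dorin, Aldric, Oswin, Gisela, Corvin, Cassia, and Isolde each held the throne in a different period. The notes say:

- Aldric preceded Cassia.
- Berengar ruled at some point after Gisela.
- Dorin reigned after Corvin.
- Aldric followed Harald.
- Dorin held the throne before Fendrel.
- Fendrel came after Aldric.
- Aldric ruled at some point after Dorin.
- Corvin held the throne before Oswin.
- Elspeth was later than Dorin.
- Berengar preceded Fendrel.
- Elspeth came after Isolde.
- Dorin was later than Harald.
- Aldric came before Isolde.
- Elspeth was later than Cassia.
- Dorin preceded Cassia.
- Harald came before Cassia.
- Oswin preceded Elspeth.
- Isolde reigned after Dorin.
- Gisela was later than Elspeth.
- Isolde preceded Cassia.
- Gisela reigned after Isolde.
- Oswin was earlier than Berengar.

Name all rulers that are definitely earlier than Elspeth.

Aldric, Cassia, Corvin, Dorin, Harald, Isolde, Oswin

Directly stated before Elspeth: Cassia, Dorin, Isolde, and Oswin.
Aldric reaches Elspeth via Aldric → Isolde → Elspeth.
Corvin reaches Elspeth via Corvin → Oswin → Elspeth.
Harald reaches Elspeth via Harald → Dorin → Elspeth.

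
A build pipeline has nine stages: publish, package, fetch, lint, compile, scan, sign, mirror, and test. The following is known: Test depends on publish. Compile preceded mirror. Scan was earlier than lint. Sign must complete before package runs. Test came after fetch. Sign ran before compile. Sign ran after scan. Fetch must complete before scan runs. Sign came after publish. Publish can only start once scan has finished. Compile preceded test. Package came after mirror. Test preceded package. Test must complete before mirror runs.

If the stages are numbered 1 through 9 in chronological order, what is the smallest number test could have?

Compile, fetch, publish, scan, and sign must all come before test — 5 forced predecessors.
Nothing else is forced ahead of test, so its earliest slot is position 5 + 1 = 6.

6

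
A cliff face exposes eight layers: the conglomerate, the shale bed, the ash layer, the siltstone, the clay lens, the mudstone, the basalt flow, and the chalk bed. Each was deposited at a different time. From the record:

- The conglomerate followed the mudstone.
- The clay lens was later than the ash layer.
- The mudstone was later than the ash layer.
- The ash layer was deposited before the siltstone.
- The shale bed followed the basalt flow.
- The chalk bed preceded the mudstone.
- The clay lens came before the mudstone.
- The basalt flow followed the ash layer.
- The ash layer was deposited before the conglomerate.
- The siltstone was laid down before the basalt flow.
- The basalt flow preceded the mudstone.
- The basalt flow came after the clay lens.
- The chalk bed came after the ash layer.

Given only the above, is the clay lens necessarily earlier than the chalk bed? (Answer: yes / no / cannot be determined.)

No chain of stated constraints runs from the clay lens to the chalk bed, and none runs from the chalk bed to the clay lens either.
So the relative order of the clay lens and the chalk bed is not fixed by the given facts.

cannot be determined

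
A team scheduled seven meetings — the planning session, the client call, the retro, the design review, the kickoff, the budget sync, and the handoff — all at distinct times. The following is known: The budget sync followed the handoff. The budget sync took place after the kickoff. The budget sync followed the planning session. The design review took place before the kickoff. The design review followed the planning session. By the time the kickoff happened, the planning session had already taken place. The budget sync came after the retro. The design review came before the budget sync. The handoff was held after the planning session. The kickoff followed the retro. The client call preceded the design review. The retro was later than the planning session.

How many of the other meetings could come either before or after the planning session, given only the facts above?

Forced after the planning session: the budget sync, the design review, the handoff, the kickoff, and the retro.
That leaves the client call with no forced order relative to the planning session — 1.

1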